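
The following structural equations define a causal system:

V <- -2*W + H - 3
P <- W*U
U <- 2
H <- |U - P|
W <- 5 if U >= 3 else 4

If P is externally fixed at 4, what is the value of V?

-9

do(P=4) replaces the equation P <- W*U with the constant P = 4.
W = 5 if U >= 3 else 4  [with U=2]  = 4
H = |U - P|  [with U=2, P=4]  = 2
V = -2*W + H - 3  [with W=4, H=2]  = -9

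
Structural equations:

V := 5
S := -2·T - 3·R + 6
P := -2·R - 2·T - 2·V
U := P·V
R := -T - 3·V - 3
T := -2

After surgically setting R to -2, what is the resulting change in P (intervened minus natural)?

-28

The intervention breaks the incoming arrows to R: R := -T - 3·V - 3 no longer applies, and R = -2.
P = -2·R - 2·T - 2·V  [with R=-2, T=-2, V=5]  = -2
Without intervention: R = -T - 3·V - 3  [with T=-2, V=5]  = -16; P = -2·R - 2·T - 2·V  [with R=-16, T=-2, V=5]  = 26.
Change = -2 − 26 = -28.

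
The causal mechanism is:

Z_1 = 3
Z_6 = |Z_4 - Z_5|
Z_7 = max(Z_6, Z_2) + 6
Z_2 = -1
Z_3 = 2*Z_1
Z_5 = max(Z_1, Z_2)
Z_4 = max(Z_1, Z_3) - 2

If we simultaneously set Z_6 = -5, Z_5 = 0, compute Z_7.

Setting Z_6 = -5, Z_5 = 0 by intervention discards those variables' equations.
Z_7 = max(Z_6, Z_2) + 6  [with Z_6=-5, Z_2=-1]  = 5

5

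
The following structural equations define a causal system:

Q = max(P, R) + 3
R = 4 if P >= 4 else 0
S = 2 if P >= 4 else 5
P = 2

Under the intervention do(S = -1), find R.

The intervention breaks the incoming arrows to S: S = 2 if P >= 4 else 5 no longer applies, and S = -1.
Since R is not a descendant of the intervened variable, it is unaffected.
R = 4 if P >= 4 else 0  [with P=2]  = 0

0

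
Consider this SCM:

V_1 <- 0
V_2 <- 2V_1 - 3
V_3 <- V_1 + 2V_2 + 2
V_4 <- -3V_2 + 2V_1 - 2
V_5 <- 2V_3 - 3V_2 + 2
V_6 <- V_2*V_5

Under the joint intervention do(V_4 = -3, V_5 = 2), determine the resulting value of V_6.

The joint intervention fixes V_4 = -3, V_5 = 2, removing each variable's own equation.
V_2 = 2V_1 - 3  [with V_1=0]  = -3
V_6 = V_2*V_5  [with V_2=-3, V_5=2]  = -6

-6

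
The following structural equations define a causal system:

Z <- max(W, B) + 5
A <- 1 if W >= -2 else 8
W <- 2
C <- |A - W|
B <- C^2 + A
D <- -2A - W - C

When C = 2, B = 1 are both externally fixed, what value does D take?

-6

Setting C = 2, B = 1 by intervention discards those variables' equations.
A = 1 if W >= -2 else 8  [with W=2]  = 1
D = -2A - W - C  [with A=1, W=2, C=2]  = -6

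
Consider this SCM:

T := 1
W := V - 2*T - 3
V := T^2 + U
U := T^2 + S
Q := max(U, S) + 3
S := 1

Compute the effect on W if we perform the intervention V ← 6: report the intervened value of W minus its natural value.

The intervention breaks the incoming arrows to V: V := T^2 + U no longer applies, and V = 6.
W = V - 2*T - 3  [with V=6, T=1]  = 1
Without intervention: U = T^2 + S  [with T=1, S=1]  = 2; V = T^2 + U  [with T=1, U=2]  = 3; W = V - 2*T - 3  [with V=3, T=1]  = -2.
Change = 1 − (-2) = 3.

3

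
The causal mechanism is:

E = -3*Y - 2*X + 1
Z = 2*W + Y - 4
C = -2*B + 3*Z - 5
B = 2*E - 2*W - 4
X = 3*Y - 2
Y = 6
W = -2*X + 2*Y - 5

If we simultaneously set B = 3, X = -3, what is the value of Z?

Under do(B = 3, X = -3), each intervened variable's structural equation is replaced by its fixed value.
W = -2*X + 2*Y - 5  [with X=-3, Y=6]  = 13
Z = 2*W + Y - 4  [with W=13, Y=6]  = 28

28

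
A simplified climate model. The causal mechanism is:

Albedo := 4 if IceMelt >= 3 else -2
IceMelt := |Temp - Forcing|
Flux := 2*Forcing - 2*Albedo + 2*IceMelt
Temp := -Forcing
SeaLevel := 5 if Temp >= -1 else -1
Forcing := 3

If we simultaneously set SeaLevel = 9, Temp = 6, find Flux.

4

The joint intervention fixes SeaLevel = 9, Temp = 6, removing each variable's own equation.
IceMelt = |Temp - Forcing|  [with Temp=6, Forcing=3]  = 3
Albedo = 4 if IceMelt >= 3 else -2  [with IceMelt=3]  = 4
Flux = 2*Forcing - 2*Albedo + 2*IceMelt  [with Forcing=3, Albedo=4, IceMelt=3]  = 4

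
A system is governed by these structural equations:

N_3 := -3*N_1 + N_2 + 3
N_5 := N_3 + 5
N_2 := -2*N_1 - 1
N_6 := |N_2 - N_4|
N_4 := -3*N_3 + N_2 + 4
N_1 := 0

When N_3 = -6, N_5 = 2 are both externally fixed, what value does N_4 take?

The joint intervention fixes N_3 = -6, N_5 = 2, removing each variable's own equation.
N_2 = -2*N_1 - 1  [with N_1=0]  = -1
N_4 = -3*N_3 + N_2 + 4  [with N_3=-6, N_2=-1]  = 21

21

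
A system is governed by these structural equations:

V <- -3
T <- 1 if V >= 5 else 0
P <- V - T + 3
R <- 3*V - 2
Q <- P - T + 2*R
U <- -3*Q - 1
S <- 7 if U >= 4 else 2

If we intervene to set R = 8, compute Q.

16

Intervening sets R = 8 and removes its equation (R <- 3*V - 2).
T = 1 if V >= 5 else 0  [with V=-3]  = 0
P = V - T + 3  [with V=-3, T=0]  = 0
Q = P - T + 2*R  [with P=0, T=0, R=8]  = 16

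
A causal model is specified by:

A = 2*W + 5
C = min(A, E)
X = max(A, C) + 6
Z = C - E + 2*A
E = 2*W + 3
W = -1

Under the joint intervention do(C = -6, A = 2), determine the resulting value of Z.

The joint intervention fixes C = -6, A = 2, removing each variable's own equation.
E = 2*W + 3  [with W=-1]  = 1
Z = C - E + 2*A  [with C=-6, E=1, A=2]  = -3

-3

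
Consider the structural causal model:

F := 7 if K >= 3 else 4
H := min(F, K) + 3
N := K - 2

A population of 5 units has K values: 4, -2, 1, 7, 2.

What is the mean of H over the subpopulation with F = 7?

8.5

Conditioning on F=7 selects the 2 unit(s) with K ∈ {4, 7}. Their H values: 7, 10. Mean = 8.5.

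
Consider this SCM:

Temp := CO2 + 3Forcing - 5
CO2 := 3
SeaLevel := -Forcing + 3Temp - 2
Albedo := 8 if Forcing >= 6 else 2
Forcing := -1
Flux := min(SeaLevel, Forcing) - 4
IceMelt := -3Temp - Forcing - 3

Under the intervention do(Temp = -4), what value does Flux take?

-17

The intervention breaks the incoming arrows to Temp: Temp := CO2 + 3Forcing - 5 no longer applies, and Temp = -4.
SeaLevel = -Forcing + 3Temp - 2  [with Forcing=-1, Temp=-4]  = -13
Flux = min(SeaLevel, Forcing) - 4  [with SeaLevel=-13, Forcing=-1]  = -17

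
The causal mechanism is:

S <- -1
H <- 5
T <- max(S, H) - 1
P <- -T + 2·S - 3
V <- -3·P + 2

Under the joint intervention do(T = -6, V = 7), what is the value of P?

The joint intervention fixes T = -6, V = 7, removing each variable's own equation.
P = -T + 2·S - 3  [with T=-6, S=-1]  = 1

1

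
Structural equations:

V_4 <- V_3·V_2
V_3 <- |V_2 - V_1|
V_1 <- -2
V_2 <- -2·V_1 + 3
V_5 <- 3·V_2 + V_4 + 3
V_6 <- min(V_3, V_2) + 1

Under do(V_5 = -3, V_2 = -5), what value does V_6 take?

-4

The joint intervention fixes V_5 = -3, V_2 = -5, removing each variable's own equation.
V_3 = |V_2 - V_1|  [with V_2=-5, V_1=-2]  = 3
V_6 = min(V_3, V_2) + 1  [with V_3=3, V_2=-5]  = -4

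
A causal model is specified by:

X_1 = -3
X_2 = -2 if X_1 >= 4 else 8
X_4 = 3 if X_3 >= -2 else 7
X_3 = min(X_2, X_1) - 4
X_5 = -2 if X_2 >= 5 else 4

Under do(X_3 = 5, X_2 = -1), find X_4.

The joint intervention fixes X_3 = 5, X_2 = -1, removing each variable's own equation.
X_4 = 3 if X_3 >= -2 else 7  [with X_3=5]  = 3

3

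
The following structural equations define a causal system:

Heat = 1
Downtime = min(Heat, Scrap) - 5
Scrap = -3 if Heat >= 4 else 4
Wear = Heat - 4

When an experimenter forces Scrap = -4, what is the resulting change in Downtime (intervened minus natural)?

-5

The intervention breaks the incoming arrows to Scrap: Scrap = -3 if Heat >= 4 else 4 no longer applies, and Scrap = -4.
Downtime = min(Heat, Scrap) - 5  [with Heat=1, Scrap=-4]  = -9
Without intervention: Scrap = -3 if Heat >= 4 else 4  [with Heat=1]  = 4; Downtime = min(Heat, Scrap) - 5  [with Heat=1, Scrap=4]  = -4.
Change = -9 − (-4) = -5.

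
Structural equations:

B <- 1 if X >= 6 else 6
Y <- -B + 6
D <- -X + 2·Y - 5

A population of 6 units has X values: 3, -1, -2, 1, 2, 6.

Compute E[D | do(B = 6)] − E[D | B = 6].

Under do(B=6), B's equation is replaced by B=6 for every unit. Per-unit D: -8, -4, -3, -6, -7, -11. Mean = -6.5.
Observing B=6 restricts to units where B's equation naturally yields 6: X ∈ {3, -1, -2, 1, 2}. In that subpopulation D = -8, -4, -3, -6, -7, mean -5.6.
Difference = -6.5 − (-5.6) = -0.9.

-0.9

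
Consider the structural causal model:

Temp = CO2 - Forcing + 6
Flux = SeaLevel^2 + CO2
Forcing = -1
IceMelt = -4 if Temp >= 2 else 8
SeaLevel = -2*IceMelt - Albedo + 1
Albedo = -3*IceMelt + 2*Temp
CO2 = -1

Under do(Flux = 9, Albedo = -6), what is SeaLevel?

Setting Flux = 9, Albedo = -6 by intervention discards those variables' equations.
Temp = CO2 - Forcing + 6  [with CO2=-1, Forcing=-1]  = 6
IceMelt = -4 if Temp >= 2 else 8  [with Temp=6]  = -4
SeaLevel = -2*IceMelt - Albedo + 1  [with IceMelt=-4, Albedo=-6]  = 15

15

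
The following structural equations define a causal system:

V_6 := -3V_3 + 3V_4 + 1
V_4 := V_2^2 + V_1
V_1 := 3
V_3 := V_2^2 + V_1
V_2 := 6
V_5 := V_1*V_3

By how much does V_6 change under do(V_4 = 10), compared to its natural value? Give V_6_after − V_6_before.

Under do(V_4=10), the mechanism V_4 := V_2^2 + V_1 is discarded; V_4 is fixed at 10.
V_3 = V_2^2 + V_1  [with V_2=6, V_1=3]  = 39
V_6 = -3V_3 + 3V_4 + 1  [with V_3=39, V_4=10]  = -86
Without intervention: V_3 = V_2^2 + V_1  [with V_2=6, V_1=3]  = 39; V_4 = V_2^2 + V_1  [with V_2=6, V_1=3]  = 39; V_6 = -3V_3 + 3V_4 + 1  [with V_3=39, V_4=39]  = 1.
Change = -86 − 1 = -87.

-87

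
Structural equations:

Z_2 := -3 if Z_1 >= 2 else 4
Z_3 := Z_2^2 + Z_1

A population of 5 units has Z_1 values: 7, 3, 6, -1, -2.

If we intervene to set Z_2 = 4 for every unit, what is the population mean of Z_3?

Every unit gets Z_2=4 under the intervention. Z_3 values become 23, 19, 22, 15, 14; E[Z_3|do(Z_2=4)] = 18.6.

18.6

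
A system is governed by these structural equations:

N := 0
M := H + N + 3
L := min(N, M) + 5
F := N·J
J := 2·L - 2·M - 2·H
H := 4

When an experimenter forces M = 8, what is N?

0

Under do(M=8), the mechanism M := H + N + 3 is discarded; M is fixed at 8.
Since N is not a descendant of the intervened variable, it is unaffected.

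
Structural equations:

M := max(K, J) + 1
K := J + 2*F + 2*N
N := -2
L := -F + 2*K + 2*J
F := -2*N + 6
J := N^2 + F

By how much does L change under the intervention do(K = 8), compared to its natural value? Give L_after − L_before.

Intervening sets K = 8 and removes its equation (K := J + 2*F + 2*N).
F = -2*N + 6  [with N=-2]  = 10
J = N^2 + F  [with N=-2, F=10]  = 14
L = -F + 2*K + 2*J  [with F=10, K=8, J=14]  = 34
Without intervention: F = -2*N + 6  [with N=-2]  = 10; J = N^2 + F  [with N=-2, F=10]  = 14; K = J + 2*F + 2*N  [with J=14, F=10, N=-2]  = 30; L = -F + 2*K + 2*J  [with F=10, K=30, J=14]  = 78.
Change = 34 − 78 = -44.

-44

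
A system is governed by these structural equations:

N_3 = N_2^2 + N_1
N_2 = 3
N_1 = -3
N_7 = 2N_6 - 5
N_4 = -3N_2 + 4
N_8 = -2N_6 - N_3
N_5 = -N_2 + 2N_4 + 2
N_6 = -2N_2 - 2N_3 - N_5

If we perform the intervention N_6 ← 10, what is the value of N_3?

6

do(N_6=10) replaces the equation N_6 = -2N_2 - 2N_3 - N_5 with the constant N_6 = 10.
N_3 is not downstream of the intervention, so its value is determined by the original equations.
N_3 = N_2^2 + N_1  [with N_2=3, N_1=-3]  = 6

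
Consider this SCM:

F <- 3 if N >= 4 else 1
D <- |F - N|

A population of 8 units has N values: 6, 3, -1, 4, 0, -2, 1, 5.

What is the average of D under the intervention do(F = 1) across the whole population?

The intervention sets F=1 in all 8 units regardless of N. Recomputing D per unit gives 5, 2, 2, 3, 1, 3, 0, 4; average 2.5.

2.5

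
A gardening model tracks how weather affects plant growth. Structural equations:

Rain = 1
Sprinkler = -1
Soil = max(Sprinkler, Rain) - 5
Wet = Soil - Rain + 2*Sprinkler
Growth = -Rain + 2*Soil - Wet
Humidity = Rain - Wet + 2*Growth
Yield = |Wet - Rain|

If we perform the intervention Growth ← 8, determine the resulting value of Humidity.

The intervention breaks the incoming arrows to Growth: Growth = -Rain + 2*Soil - Wet no longer applies, and Growth = 8.
Soil = max(Sprinkler, Rain) - 5  [with Sprinkler=-1, Rain=1]  = -4
Wet = Soil - Rain + 2*Sprinkler  [with Soil=-4, Rain=1, Sprinkler=-1]  = -7
Humidity = Rain - Wet + 2*Growth  [with Rain=1, Wet=-7, Growth=8]  = 24

24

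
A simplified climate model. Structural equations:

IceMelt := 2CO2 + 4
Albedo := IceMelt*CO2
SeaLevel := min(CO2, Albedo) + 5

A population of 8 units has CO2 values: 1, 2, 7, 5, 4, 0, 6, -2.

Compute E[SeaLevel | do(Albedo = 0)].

The intervention sets Albedo=0 in all 8 units regardless of CO2. Recomputing SeaLevel per unit gives 5, 5, 5, 5, 5, 5, 5, 3; average 4.75.

4.75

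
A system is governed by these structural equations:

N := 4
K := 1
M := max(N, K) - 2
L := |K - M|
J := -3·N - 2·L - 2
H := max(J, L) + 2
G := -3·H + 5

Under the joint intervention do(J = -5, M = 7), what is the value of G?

-19

The joint intervention fixes J = -5, M = 7, removing each variable's own equation.
L = |K - M|  [with K=1, M=7]  = 6
H = max(J, L) + 2  [with J=-5, L=6]  = 8
G = -3·H + 5  [with H=8]  = -19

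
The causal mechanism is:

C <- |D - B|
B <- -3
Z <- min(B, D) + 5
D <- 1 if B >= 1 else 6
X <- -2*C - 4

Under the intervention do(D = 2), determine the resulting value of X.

-14

do(D=2) replaces the equation D <- 1 if B >= 1 else 6 with the constant D = 2.
C = |D - B|  [with D=2, B=-3]  = 5
X = -2*C - 4  [with C=5]  = -14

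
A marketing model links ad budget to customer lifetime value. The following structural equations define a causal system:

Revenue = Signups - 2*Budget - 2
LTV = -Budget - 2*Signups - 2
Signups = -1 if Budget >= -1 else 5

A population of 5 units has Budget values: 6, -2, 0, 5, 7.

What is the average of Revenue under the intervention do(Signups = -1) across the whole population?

Under do(Signups=-1), Signups's equation is replaced by Signups=-1 for every unit. Per-unit Revenue: -15, 1, -3, -13, -17. Mean = -9.4.

-9.4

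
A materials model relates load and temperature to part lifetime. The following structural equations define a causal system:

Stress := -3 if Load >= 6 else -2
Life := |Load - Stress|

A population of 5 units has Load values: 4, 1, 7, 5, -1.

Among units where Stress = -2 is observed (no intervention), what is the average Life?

E[Life|Stress=-2] averages over only the 4 units with Stress=-2 (Load = 4, 1, 5, -1): Life = 6, 3, 7, 1, mean 4.25.

4.25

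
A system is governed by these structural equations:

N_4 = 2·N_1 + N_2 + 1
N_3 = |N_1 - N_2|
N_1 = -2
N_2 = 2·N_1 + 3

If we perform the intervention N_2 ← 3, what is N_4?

0

Under do(N_2=3), the mechanism N_2 = 2·N_1 + 3 is discarded; N_2 is fixed at 3.
N_4 = 2·N_1 + N_2 + 1  [with N_1=-2, N_2=3]  = 0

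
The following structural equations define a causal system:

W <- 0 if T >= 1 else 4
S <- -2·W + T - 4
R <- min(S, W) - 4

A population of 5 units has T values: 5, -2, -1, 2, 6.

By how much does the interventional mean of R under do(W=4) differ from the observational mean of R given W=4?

3.5

The intervention sets W=4 in all 5 units regardless of T. Recomputing R per unit gives -11, -18, -17, -14, -10; average -14.
Conditioning on W=4 selects the 2 unit(s) with T ∈ {-2, -1}. Their R values: -18, -17. Mean = -17.5.
Difference = -14 − (-17.5) = 3.5.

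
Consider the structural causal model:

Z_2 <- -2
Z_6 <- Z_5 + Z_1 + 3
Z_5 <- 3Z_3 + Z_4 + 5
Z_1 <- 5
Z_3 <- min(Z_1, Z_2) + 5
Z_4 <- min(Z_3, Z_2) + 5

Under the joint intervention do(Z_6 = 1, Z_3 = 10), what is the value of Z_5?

38

Under do(Z_6 = 1, Z_3 = 10), each intervened variable's structural equation is replaced by its fixed value.
Z_4 = min(Z_3, Z_2) + 5  [with Z_3=10, Z_2=-2]  = 3
Z_5 = 3Z_3 + Z_4 + 5  [with Z_3=10, Z_4=3]  = 38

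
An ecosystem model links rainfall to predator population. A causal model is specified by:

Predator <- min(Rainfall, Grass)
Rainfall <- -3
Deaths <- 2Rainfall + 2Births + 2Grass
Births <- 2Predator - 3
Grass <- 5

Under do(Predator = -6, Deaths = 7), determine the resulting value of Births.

The joint intervention fixes Predator = -6, Deaths = 7, removing each variable's own equation.
Births = 2Predator - 3  [with Predator=-6]  = -15

-15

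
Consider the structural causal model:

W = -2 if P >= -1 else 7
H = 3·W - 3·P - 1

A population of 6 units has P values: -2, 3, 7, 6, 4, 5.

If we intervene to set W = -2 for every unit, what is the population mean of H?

The intervention sets W=-2 in all 6 units regardless of P. Recomputing H per unit gives -1, -16, -28, -25, -19, -22; average -18.5.

-18.5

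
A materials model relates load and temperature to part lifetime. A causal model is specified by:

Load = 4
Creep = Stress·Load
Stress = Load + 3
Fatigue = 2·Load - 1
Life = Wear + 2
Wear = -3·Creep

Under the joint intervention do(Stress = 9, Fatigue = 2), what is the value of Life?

-106

Setting Stress = 9, Fatigue = 2 by intervention discards those variables' equations.
Creep = Stress·Load  [with Stress=9, Load=4]  = 36
Wear = -3·Creep  [with Creep=36]  = -108
Life = Wear + 2  [with Wear=-108]  = -106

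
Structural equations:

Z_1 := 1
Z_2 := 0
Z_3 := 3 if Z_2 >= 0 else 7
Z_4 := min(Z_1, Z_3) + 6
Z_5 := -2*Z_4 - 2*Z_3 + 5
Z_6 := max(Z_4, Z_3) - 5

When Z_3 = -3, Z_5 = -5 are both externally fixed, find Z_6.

Setting Z_3 = -3, Z_5 = -5 by intervention discards those variables' equations.
Z_4 = min(Z_1, Z_3) + 6  [with Z_1=1, Z_3=-3]  = 3
Z_6 = max(Z_4, Z_3) - 5  [with Z_4=3, Z_3=-3]  = -2

-2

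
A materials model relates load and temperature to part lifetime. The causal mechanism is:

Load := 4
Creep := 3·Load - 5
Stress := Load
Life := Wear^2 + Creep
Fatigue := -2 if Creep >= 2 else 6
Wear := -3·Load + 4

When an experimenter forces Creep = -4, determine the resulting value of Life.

60

The intervention breaks the incoming arrows to Creep: Creep := 3·Load - 5 no longer applies, and Creep = -4.
Wear = -3·Load + 4  [with Load=4]  = -8
Life = Wear^2 + Creep  [with Wear=-8, Creep=-4]  = 60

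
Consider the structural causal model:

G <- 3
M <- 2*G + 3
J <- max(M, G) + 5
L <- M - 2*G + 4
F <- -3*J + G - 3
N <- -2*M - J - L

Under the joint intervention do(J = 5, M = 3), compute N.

Setting J = 5, M = 3 by intervention discards those variables' equations.
L = M - 2*G + 4  [with M=3, G=3]  = 1
N = -2*M - J - L  [with M=3, J=5, L=1]  = -12

-12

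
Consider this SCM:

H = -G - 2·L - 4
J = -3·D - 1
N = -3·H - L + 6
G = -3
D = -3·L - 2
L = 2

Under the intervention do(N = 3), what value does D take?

-8

Intervening sets N = 3 and removes its equation (N = -3·H - L + 6).
No directed path runs from N to D, so D keeps its natural value.
D = -3·L - 2  [with L=2]  = -8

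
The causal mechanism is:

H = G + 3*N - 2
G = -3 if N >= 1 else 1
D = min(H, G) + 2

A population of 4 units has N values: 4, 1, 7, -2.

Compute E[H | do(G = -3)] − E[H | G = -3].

-4.5

Under do(G=-3), G's equation is replaced by G=-3 for every unit. Per-unit H: 7, -2, 16, -11. Mean = 2.5.
Conditioning on G=-3 selects the 3 unit(s) with N ∈ {4, 1, 7}. Their H values: 7, -2, 16. Mean = 7.
Difference = 2.5 − 7 = -4.5.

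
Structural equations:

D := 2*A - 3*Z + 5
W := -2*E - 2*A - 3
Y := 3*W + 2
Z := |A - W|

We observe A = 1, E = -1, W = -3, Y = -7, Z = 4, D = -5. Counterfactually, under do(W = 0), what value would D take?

4

The intervention breaks the incoming arrows to W: W := -2*E - 2*A - 3 no longer applies, and W = 0.
Z = |A - W|  [with A=1, W=0]  = 1
D = 2*A - 3*Z + 5  [with A=1, Z=1]  = 4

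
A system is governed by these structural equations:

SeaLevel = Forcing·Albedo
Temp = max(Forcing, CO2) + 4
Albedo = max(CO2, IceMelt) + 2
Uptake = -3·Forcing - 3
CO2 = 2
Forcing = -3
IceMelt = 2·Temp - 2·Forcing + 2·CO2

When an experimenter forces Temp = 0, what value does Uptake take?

The intervention breaks the incoming arrows to Temp: Temp = max(Forcing, CO2) + 4 no longer applies, and Temp = 0.
Uptake is not downstream of the intervention, so its value is determined by the original equations.
Uptake = -3·Forcing - 3  [with Forcing=-3]  = 6

6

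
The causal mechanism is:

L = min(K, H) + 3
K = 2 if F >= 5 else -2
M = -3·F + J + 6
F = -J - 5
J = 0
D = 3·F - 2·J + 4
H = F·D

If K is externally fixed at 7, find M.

21

do(K=7) replaces the equation K = 2 if F >= 5 else -2 with the constant K = 7.
Since M is not a descendant of the intervened variable, it is unaffected.
F = -J - 5  [with J=0]  = -5
M = -3·F + J + 6  [with F=-5, J=0]  = 21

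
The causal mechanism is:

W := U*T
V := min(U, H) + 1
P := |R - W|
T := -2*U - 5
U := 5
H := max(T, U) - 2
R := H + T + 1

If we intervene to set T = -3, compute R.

1

do(T=-3) replaces the equation T := -2*U - 5 with the constant T = -3.
H = max(T, U) - 2  [with T=-3, U=5]  = 3
R = H + T + 1  [with H=3, T=-3]  = 1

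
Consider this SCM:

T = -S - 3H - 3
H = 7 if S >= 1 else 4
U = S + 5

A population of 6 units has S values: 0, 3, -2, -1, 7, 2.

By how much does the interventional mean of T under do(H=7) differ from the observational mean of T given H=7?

Every unit gets H=7 under the intervention. T values become -24, -27, -22, -23, -31, -26; E[T|do(H=7)] = -25.5.
Conditioning on H=7 selects the 3 unit(s) with S ∈ {3, 7, 2}. Their T values: -27, -31, -26. Mean = -28.
Difference = -25.5 − (-28) = 2.5.

2.5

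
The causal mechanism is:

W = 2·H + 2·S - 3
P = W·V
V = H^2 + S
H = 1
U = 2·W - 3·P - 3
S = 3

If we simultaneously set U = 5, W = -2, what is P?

Under do(U = 5, W = -2), each intervened variable's structural equation is replaced by its fixed value.
V = H^2 + S  [with H=1, S=3]  = 4
P = W·V  [with W=-2, V=4]  = -8

-8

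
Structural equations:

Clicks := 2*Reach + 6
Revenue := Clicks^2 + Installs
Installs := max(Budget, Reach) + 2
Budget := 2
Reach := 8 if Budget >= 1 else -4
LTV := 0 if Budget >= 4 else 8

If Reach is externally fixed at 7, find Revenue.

do(Reach=7) replaces the equation Reach := 8 if Budget >= 1 else -4 with the constant Reach = 7.
Clicks = 2*Reach + 6  [with Reach=7]  = 20
Installs = max(Budget, Reach) + 2  [with Budget=2, Reach=7]  = 9
Revenue = Clicks^2 + Installs  [with Clicks=20, Installs=9]  = 409

409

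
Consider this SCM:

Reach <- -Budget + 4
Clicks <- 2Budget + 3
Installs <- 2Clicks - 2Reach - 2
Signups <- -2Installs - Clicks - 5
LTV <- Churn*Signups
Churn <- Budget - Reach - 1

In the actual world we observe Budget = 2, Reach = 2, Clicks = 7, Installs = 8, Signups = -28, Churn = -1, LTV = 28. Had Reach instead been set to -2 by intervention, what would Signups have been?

-44

do(Reach=-2) replaces the equation Reach <- -Budget + 4 with the constant Reach = -2.
Clicks = 2Budget + 3  [with Budget=2]  = 7
Installs = 2Clicks - 2Reach - 2  [with Clicks=7, Reach=-2]  = 16
Signups = -2Installs - Clicks - 5  [with Installs=16, Clicks=7]  = -44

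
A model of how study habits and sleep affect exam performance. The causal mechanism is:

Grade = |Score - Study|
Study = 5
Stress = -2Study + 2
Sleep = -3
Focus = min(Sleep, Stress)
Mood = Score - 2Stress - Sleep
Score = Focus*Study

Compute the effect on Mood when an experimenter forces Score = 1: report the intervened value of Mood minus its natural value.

41

The intervention breaks the incoming arrows to Score: Score = Focus*Study no longer applies, and Score = 1.
Stress = -2Study + 2  [with Study=5]  = -8
Mood = Score - 2Stress - Sleep  [with Score=1, Stress=-8, Sleep=-3]  = 20
Without intervention: Stress = -2Study + 2  [with Study=5]  = -8; Focus = min(Sleep, Stress)  [with Sleep=-3, Stress=-8]  = -8; Score = Focus*Study  [with Focus=-8, Study=5]  = -40; Mood = Score - 2Stress - Sleep  [with Score=-40, Stress=-8, Sleep=-3]  = -21.
Change = 20 − (-21) = 41.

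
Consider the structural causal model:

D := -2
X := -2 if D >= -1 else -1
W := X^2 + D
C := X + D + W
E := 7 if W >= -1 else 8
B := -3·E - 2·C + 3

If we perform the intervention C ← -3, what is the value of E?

7

Intervening sets C = -3 and removes its equation (C := X + D + W).
No directed path runs from C to E, so E keeps its natural value.
X = -2 if D >= -1 else -1  [with D=-2]  = -1
W = X^2 + D  [with X=-1, D=-2]  = -1
E = 7 if W >= -1 else 8  [with W=-1]  = 7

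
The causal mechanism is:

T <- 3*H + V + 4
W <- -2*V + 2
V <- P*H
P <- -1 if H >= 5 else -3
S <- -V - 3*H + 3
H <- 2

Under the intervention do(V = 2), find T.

The intervention breaks the incoming arrows to V: V <- P*H no longer applies, and V = 2.
T = 3*H + V + 4  [with H=2, V=2]  = 12

12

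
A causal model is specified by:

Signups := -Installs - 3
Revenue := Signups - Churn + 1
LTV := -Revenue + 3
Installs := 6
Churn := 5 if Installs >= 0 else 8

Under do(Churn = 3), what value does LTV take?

14

do(Churn=3) replaces the equation Churn := 5 if Installs >= 0 else 8 with the constant Churn = 3.
Signups = -Installs - 3  [with Installs=6]  = -9
Revenue = Signups - Churn + 1  [with Signups=-9, Churn=3]  = -11
LTV = -Revenue + 3  [with Revenue=-11]  = 14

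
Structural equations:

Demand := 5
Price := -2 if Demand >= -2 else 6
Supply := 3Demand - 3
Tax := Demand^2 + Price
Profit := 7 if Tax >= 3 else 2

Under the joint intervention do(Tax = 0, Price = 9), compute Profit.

2

The joint intervention fixes Tax = 0, Price = 9, removing each variable's own equation.
Profit = 7 if Tax >= 3 else 2  [with Tax=0]  = 2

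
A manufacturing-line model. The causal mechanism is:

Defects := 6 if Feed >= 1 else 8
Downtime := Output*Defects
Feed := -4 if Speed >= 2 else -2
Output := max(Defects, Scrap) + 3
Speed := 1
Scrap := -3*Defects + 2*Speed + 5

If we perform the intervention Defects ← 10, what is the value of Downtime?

The intervention breaks the incoming arrows to Defects: Defects := 6 if Feed >= 1 else 8 no longer applies, and Defects = 10.
Scrap = -3*Defects + 2*Speed + 5  [with Defects=10, Speed=1]  = -23
Output = max(Defects, Scrap) + 3  [with Defects=10, Scrap=-23]  = 13
Downtime = Output*Defects  [with Output=13, Defects=10]  = 130

130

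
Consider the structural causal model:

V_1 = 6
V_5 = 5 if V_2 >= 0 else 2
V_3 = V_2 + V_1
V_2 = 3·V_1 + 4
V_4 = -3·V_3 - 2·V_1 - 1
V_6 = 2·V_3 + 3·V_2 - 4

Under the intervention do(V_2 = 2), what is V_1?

6

Under do(V_2=2), the mechanism V_2 = 3·V_1 + 4 is discarded; V_2 is fixed at 2.
V_1 is not downstream of the intervention, so its value is determined by the original equations.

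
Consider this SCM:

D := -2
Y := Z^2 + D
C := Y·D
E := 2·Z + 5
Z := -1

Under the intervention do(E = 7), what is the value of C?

2

Intervening sets E = 7 and removes its equation (E := 2·Z + 5).
No directed path runs from E to C, so C keeps its natural value.
Y = Z^2 + D  [with Z=-1, D=-2]  = -1
C = Y·D  [with Y=-1, D=-2]  = 2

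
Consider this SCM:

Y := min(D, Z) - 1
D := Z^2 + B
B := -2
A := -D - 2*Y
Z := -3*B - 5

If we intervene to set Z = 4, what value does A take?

-20

do(Z=4) replaces the equation Z := -3*B - 5 with the constant Z = 4.
D = Z^2 + B  [with Z=4, B=-2]  = 14
Y = min(D, Z) - 1  [with D=14, Z=4]  = 3
A = -D - 2*Y  [with D=14, Y=3]  = -20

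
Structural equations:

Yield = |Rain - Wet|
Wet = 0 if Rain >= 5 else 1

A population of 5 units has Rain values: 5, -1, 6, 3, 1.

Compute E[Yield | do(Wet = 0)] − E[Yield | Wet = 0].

Under do(Wet=0), Wet's equation is replaced by Wet=0 for every unit. Per-unit Yield: 5, 1, 6, 3, 1. Mean = 3.2.
Observing Wet=0 restricts to units where Wet's equation naturally yields 0: Rain ∈ {5, 6}. In that subpopulation Yield = 5, 6, mean 5.5.
Difference = 3.2 − 5.5 = -2.3.

-2.3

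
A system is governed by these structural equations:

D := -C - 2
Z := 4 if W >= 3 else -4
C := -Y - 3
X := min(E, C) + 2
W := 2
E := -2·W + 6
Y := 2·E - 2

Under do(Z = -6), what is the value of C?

Under do(Z=-6), the mechanism Z := 4 if W >= 3 else -4 is discarded; Z is fixed at -6.
Since C is not a descendant of the intervened variable, it is unaffected.
E = -2·W + 6  [with W=2]  = 2
Y = 2·E - 2  [with E=2]  = 2
C = -Y - 3  [with Y=2]  = -5

-5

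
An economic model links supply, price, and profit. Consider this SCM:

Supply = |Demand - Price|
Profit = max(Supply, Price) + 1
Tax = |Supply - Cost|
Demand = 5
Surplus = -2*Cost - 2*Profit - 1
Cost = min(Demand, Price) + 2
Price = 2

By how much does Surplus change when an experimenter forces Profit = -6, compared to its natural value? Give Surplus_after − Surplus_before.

20

Intervening sets Profit = -6 and removes its equation (Profit = max(Supply, Price) + 1).
Cost = min(Demand, Price) + 2  [with Demand=5, Price=2]  = 4
Surplus = -2*Cost - 2*Profit - 1  [with Cost=4, Profit=-6]  = 3
Without intervention: Supply = |Demand - Price|  [with Demand=5, Price=2]  = 3; Cost = min(Demand, Price) + 2  [with Demand=5, Price=2]  = 4; Profit = max(Supply, Price) + 1  [with Supply=3, Price=2]  = 4; Surplus = -2*Cost - 2*Profit - 1  [with Cost=4, Profit=4]  = -17.
Change = 3 − (-17) = 20.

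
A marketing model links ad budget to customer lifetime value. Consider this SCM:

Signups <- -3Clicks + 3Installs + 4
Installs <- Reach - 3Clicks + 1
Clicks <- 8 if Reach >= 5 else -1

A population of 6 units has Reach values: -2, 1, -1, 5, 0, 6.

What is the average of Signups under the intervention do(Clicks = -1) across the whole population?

23.5

The intervention sets Clicks=-1 in all 6 units regardless of Reach. Recomputing Signups per unit gives 13, 22, 16, 34, 19, 37; average 23.5.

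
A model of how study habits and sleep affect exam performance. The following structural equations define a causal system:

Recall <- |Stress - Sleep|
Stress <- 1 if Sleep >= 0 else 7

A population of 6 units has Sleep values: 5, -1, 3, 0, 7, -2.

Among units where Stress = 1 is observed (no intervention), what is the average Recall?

3.25

E[Recall|Stress=1] averages over only the 4 units with Stress=1 (Sleep = 5, 3, 0, 7): Recall = 4, 2, 1, 6, mean 3.25.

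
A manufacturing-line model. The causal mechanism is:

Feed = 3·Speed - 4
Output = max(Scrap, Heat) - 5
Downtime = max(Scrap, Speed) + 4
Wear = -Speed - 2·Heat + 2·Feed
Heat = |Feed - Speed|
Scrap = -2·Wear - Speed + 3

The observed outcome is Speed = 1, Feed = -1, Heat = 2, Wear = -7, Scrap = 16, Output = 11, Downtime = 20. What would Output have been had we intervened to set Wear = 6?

Under do(Wear=6), the mechanism Wear = -Speed - 2·Heat + 2·Feed is discarded; Wear is fixed at 6.
Feed = 3·Speed - 4  [with Speed=1]  = -1
Heat = |Feed - Speed|  [with Feed=-1, Speed=1]  = 2
Scrap = -2·Wear - Speed + 3  [with Wear=6, Speed=1]  = -10
Output = max(Scrap, Heat) - 5  [with Scrap=-10, Heat=2]  = -3

-3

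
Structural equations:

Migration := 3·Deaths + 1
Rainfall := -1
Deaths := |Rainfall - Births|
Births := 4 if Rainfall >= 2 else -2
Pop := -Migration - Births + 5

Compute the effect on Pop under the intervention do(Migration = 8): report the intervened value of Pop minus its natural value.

Intervening sets Migration = 8 and removes its equation (Migration := 3·Deaths + 1).
Births = 4 if Rainfall >= 2 else -2  [with Rainfall=-1]  = -2
Pop = -Migration - Births + 5  [with Migration=8, Births=-2]  = -1
Without intervention: Births = 4 if Rainfall >= 2 else -2  [with Rainfall=-1]  = -2; Deaths = |Rainfall - Births|  [with Rainfall=-1, Births=-2]  = 1; Migration = 3·Deaths + 1  [with Deaths=1]  = 4; Pop = -Migration - Births + 5  [with Migration=4, Births=-2]  = 3.
Change = -1 − 3 = -4.

-4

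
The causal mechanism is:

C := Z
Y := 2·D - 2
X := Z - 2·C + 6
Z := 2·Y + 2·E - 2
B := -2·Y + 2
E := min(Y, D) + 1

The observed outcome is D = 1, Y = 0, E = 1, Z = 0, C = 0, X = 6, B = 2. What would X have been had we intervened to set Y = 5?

Under do(Y=5), the mechanism Y := 2·D - 2 is discarded; Y is fixed at 5.
E = min(Y, D) + 1  [with Y=5, D=1]  = 2
Z = 2·Y + 2·E - 2  [with Y=5, E=2]  = 12
C = Z  [with Z=12]  = 12
X = Z - 2·C + 6  [with Z=12, C=12]  = -6

-6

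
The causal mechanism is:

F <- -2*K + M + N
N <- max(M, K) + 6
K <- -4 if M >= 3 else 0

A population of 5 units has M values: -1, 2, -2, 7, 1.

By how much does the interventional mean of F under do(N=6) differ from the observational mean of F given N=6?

The intervention sets N=6 in all 5 units regardless of M. Recomputing F per unit gives 5, 8, 4, 21, 7; average 9.
E[F|N=6] averages over only the 2 units with N=6 (M = -1, -2): F = 5, 4, mean 4.5.
Difference = 9 − 4.5 = 4.5.

4.5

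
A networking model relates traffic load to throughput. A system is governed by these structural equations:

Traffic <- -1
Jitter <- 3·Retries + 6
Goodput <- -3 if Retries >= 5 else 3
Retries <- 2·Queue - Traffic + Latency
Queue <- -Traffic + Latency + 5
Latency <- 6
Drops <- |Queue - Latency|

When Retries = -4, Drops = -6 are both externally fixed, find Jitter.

Setting Retries = -4, Drops = -6 by intervention discards those variables' equations.
Jitter = 3·Retries + 6  [with Retries=-4]  = -6

-6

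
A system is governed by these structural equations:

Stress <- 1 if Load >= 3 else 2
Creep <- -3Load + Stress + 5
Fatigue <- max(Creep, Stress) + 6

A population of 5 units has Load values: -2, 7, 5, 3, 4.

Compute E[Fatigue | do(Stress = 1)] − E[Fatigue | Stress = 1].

The intervention sets Stress=1 in all 5 units regardless of Load. Recomputing Fatigue per unit gives 18, 7, 7, 7, 7; average 9.2.
Observing Stress=1 restricts to units where Stress's equation naturally yields 1: Load ∈ {7, 5, 3, 4}. In that subpopulation Fatigue = 7, 7, 7, 7, mean 7.
Difference = 9.2 − 7 = 2.2.

2.2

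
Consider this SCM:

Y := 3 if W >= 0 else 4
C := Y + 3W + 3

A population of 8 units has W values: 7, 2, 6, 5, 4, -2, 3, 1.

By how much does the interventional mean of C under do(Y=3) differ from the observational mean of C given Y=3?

-2.25

Every unit gets Y=3 under the intervention. C values become 27, 12, 24, 21, 18, 0, 15, 9; E[C|do(Y=3)] = 15.75.
E[C|Y=3] averages over only the 7 units with Y=3 (W = 7, 2, 6, 5, 4, 3, 1): C = 27, 12, 24, 21, 18, 15, 9, mean 18.
Difference = 15.75 − 18 = -2.25.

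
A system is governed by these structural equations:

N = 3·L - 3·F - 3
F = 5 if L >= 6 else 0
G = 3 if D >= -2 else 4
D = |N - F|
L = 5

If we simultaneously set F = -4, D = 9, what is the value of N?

24

The joint intervention fixes F = -4, D = 9, removing each variable's own equation.
N = 3·L - 3·F - 3  [with L=5, F=-4]  = 24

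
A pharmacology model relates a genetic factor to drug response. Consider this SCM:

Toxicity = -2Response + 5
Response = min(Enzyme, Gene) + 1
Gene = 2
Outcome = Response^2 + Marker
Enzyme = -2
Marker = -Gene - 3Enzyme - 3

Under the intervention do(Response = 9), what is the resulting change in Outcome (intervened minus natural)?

Under do(Response=9), the mechanism Response = min(Enzyme, Gene) + 1 is discarded; Response is fixed at 9.
Marker = -Gene - 3Enzyme - 3  [with Gene=2, Enzyme=-2]  = 1
Outcome = Response^2 + Marker  [with Response=9, Marker=1]  = 82
Without intervention: Marker = -Gene - 3Enzyme - 3  [with Gene=2, Enzyme=-2]  = 1; Response = min(Enzyme, Gene) + 1  [with Enzyme=-2, Gene=2]  = -1; Outcome = Response^2 + Marker  [with Response=-1, Marker=1]  = 2.
Change = 82 − 2 = 80.

80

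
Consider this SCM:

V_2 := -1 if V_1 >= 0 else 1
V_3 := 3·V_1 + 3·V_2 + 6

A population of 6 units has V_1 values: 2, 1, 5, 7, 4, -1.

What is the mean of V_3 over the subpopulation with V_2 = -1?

Observing V_2=-1 restricts to units where V_2's equation naturally yields -1: V_1 ∈ {2, 1, 5, 7, 4}. In that subpopulation V_3 = 9, 6, 18, 24, 15, mean 14.4.

14.4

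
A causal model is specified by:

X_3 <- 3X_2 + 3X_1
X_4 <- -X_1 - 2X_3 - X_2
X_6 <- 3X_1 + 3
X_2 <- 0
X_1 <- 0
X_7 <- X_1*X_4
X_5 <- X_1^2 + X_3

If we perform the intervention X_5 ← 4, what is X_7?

Under do(X_5=4), the mechanism X_5 <- X_1^2 + X_3 is discarded; X_5 is fixed at 4.
Since X_7 is not a descendant of the intervened variable, it is unaffected.
X_3 = 3X_2 + 3X_1  [with X_2=0, X_1=0]  = 0
X_4 = -X_1 - 2X_3 - X_2  [with X_1=0, X_3=0, X_2=0]  = 0
X_7 = X_1*X_4  [with X_1=0, X_4=0]  = 0

0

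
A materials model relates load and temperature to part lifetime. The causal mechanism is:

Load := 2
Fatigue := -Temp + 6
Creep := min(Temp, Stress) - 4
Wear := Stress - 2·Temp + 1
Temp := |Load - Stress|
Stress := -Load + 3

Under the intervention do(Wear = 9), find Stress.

Under do(Wear=9), the mechanism Wear := Stress - 2·Temp + 1 is discarded; Wear is fixed at 9.
No directed path runs from Wear to Stress, so Stress keeps its natural value.
Stress = -Load + 3  [with Load=2]  = 1

1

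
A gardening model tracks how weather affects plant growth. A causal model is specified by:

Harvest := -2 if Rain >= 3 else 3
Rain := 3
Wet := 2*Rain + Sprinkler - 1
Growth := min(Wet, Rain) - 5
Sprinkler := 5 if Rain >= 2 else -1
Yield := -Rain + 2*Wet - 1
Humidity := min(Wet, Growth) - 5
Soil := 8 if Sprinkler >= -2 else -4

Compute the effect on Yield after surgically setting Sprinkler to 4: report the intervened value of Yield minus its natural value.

-2

Under do(Sprinkler=4), the mechanism Sprinkler := 5 if Rain >= 2 else -1 is discarded; Sprinkler is fixed at 4.
Wet = 2*Rain + Sprinkler - 1  [with Rain=3, Sprinkler=4]  = 9
Yield = -Rain + 2*Wet - 1  [with Rain=3, Wet=9]  = 14
Without intervention: Sprinkler = 5 if Rain >= 2 else -1  [with Rain=3]  = 5; Wet = 2*Rain + Sprinkler - 1  [with Rain=3, Sprinkler=5]  = 10; Yield = -Rain + 2*Wet - 1  [with Rain=3, Wet=10]  = 16.
Change = 14 − 16 = -2.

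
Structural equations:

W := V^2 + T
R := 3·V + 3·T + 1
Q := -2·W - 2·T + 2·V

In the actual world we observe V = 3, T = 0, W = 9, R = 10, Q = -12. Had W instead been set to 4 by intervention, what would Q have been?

-2

do(W=4) replaces the equation W := V^2 + T with the constant W = 4.
Q = -2·W - 2·T + 2·V  [with W=4, T=0, V=3]  = -2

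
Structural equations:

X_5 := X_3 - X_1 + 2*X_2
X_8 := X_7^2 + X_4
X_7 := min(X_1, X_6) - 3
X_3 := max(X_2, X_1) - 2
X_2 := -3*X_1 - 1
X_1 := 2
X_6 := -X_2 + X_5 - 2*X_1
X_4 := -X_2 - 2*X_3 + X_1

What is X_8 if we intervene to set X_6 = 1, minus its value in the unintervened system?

-252

Intervening sets X_6 = 1 and removes its equation (X_6 := -X_2 + X_5 - 2*X_1).
X_2 = -3*X_1 - 1  [with X_1=2]  = -7
X_3 = max(X_2, X_1) - 2  [with X_2=-7, X_1=2]  = 0
X_4 = -X_2 - 2*X_3 + X_1  [with X_2=-7, X_3=0, X_1=2]  = 9
X_7 = min(X_1, X_6) - 3  [with X_1=2, X_6=1]  = -2
X_8 = X_7^2 + X_4  [with X_7=-2, X_4=9]  = 13
Without intervention: X_2 = -3*X_1 - 1  [with X_1=2]  = -7; X_3 = max(X_2, X_1) - 2  [with X_2=-7, X_1=2]  = 0; X_4 = -X_2 - 2*X_3 + X_1  [with X_2=-7, X_3=0, X_1=2]  = 9; X_5 = X_3 - X_1 + 2*X_2  [with X_3=0, X_1=2, X_2=-7]  = -16; X_6 = -X_2 + X_5 - 2*X_1  [with X_2=-7, X_5=-16, X_1=2]  = -13; X_7 = min(X_1, X_6) - 3  [with X_1=2, X_6=-13]  = -16; X_8 = X_7^2 + X_4  [with X_7=-16, X_4=9]  = 265.
Change = 13 − 265 = -252.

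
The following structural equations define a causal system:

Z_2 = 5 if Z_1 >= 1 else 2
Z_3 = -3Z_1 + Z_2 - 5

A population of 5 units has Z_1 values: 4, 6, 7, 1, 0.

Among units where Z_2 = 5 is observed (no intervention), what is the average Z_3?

Conditioning on Z_2=5 selects the 4 unit(s) with Z_1 ∈ {4, 6, 7, 1}. Their Z_3 values: -12, -18, -21, -3. Mean = -13.5.

-13.5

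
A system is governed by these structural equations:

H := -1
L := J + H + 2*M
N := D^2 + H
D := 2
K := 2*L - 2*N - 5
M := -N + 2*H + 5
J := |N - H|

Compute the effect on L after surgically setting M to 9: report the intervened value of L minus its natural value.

The intervention breaks the incoming arrows to M: M := -N + 2*H + 5 no longer applies, and M = 9.
N = D^2 + H  [with D=2, H=-1]  = 3
J = |N - H|  [with N=3, H=-1]  = 4
L = J + H + 2*M  [with J=4, H=-1, M=9]  = 21
Without intervention: N = D^2 + H  [with D=2, H=-1]  = 3; J = |N - H|  [with N=3, H=-1]  = 4; M = -N + 2*H + 5  [with N=3, H=-1]  = 0; L = J + H + 2*M  [with J=4, H=-1, M=0]  = 3.
Change = 21 − 3 = 18.

18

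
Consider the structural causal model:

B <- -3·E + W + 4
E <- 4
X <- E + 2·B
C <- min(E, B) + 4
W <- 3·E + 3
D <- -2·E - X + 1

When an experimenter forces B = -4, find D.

-3

The intervention breaks the incoming arrows to B: B <- -3·E + W + 4 no longer applies, and B = -4.
X = E + 2·B  [with E=4, B=-4]  = -4
D = -2·E - X + 1  [with E=4, X=-4]  = -3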